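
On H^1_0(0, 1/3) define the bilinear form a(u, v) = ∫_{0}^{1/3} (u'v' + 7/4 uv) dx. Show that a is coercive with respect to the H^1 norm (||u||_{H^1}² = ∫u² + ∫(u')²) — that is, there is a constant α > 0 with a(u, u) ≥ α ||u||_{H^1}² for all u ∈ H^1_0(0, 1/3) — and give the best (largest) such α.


α = 1

Coercivity of a(·,·) on H^1_0(0, 1/3) means a(u, u) ≥ α ||u||_{H^1}² for every u ∈ H^1_0.
The interval has length L = 1/3, and Poincaré/coercivity depend only on L. Here a(u, u) = ∫(u')² + (7/4)·∫u².
Here c = 7/4 ≥ 1, so a(u,u) = ∫(u')² + c∫u² ≥ ∫(u')² + ∫u² = ||u||_{H^1}², i.e. α = 1 works. No larger α is possible: a(u,u) ≥ α||u||_{H^1}² means (1−α)∫(u')² ≥ (α−c)∫u², and for the modes u_n = sin(nπ(x−x₀)/L) (x₀ the left endpoint) one has ∫u_n²/∫(u_n')² = (L/(nπ))² → 0, so a(u_n,u_n)/||u_n||_{H^1}² → 1. Hence the optimal constant is α = 1.
Therefore α = 1.


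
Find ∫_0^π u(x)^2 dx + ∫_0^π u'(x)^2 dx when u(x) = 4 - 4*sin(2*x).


||u||_{H^1(0,π)}^2 = 56*π

u'(x) = -8*cos(2*x).
Expand u² and (u')² and integrate term by term on (0, π), using: for integers n ≥ 1, ∫_0^π sin²(nx) dx = ∫_0^π cos²(nx) dx = π/2; for n ≠ n', ∫_0^π sin(nx)sin(n'x) dx = ∫_0^π cos(nx)cos(n'x) dx = 0; and by product-to-sum, ∫_0^π sin(nx)cos(n'x) dx = ½∫_0^π [sin((n+n')x) + sin((n−n')x)] dx, which is 0 when n+n' is even and 2n/(n²−n'²) when n+n' is odd (it need not vanish on (0, π)). For the constant mode: ∫_0^π 1 dx = π, ∫_0^π cos(nx) dx = 0, ∫_0^π sin(nx) dx = (1−(−1)^n)/n.
  u² squared terms: (4)²·∫1 dx = 16·π = 16*π;  (-4)²·∫sin(2x)² dx = 16·π/2 = 8*π.
  u² cross terms: 2·(4)·(-4)·∫1·sin(2x) dx = -32·(0) = 0.
  So ∫_0^π u² dx = 16*π + 8*π + 0 = 24*π.
  (u')² squared terms: (-8)²·∫cos(2x)² dx = 64·π/2 = 32*π.
  So ∫_0^π (u')² dx = 32*π.
||u||_{H^1}^2 = (24*π) + (32*π) = 56*π.


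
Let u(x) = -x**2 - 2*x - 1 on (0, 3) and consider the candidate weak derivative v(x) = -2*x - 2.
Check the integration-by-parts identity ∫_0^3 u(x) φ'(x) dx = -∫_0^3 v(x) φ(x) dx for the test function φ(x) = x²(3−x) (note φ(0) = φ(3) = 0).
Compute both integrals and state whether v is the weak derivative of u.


LHS = 189/5, RHS = 189/5. Yes, v = u' weakly.

u(x) = -x**2 - 2*x - 1, classical derivative u'(x) = -2*x - 2.
φ(x) = x²(3−x), so φ'(x) = 3*x*(2 - x).
Note φ(0) = φ(3) = 0, so the boundary term u·φ vanishes.
LHS = ∫_0^3 u(x) φ'(x) dx = ∫_0^3 (3*x^4 - 9*x^2 - 6*x) dx. Term by term:
  ∫_0^3 3*x^4 dx = 729/5;  ∫_0^3 -9*x^2 dx = -81;  ∫_0^3 -6*x dx = -27.
Sum: 729/5 − 81 − 27 = 189/5.
So LHS = 189/5.
∫_0^3 v(x) φ(x) dx = ∫_0^3 (2*x^4 - 4*x^3 - 6*x^2) dx. Term by term:
  ∫_0^3 2*x^4 dx = 486/5;  ∫_0^3 -4*x^3 dx = -81;  ∫_0^3 -6*x^2 dx = -54.
Sum: 486/5 − 81 − 54 = -189/5.
So RHS = -∫_0^3 v(x) φ(x) dx = 189/5.
LHS = RHS, so the identity holds for this test φ.
Moreover u is smooth here and v(x) = u'(x) = -2*x - 2 pointwise, so the identity holds for every test function. Hence v is the weak derivative of u.


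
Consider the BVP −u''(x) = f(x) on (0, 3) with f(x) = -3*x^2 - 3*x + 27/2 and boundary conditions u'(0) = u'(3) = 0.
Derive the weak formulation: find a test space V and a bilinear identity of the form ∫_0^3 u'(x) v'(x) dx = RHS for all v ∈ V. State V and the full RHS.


V = H^1(0, 3) (no boundary constraint on v; u is determined up to an additive constant); weak form: ∫_0^3 u'v' dx = ∫_0^3 (-3*x^2 - 3*x + 27/2) v dx for all v ∈ V.

Multiply both sides by a test function v and integrate from 0 to 3:
  ∫_0^3 −u''(x) v(x) dx = ∫_0^3 f(x) v(x) dx.
Integrate the LHS by parts once:
  ∫_0^3 −u'' v dx = −[u'(x) v(x)]_0^3 + ∫_0^3 u'(x) v'(x) dx.
Thus ∫_0^3 u'(x) v'(x) dx = ∫_0^3 f(x) v(x) dx + [u'(x) v(x)]_0^3.
Choose V so that boundary terms are either known or forced to vanish.
u has homogeneous Neumann: u'(0) = u'(3) = 0. So [u' v]_0^3 = 0·v(3) − 0·v(0) = 0 for any v; take V = H^1(0, 3).
Weak formulation: find u (satisfying any essential BC) such that ∫_0^3 u'(x) v'(x) dx = ∫_0^3 f v dx for all v ∈ V (homogeneous Neumann, so boundary terms vanish).
Substituting f(x) = -3*x^2 - 3*x + 27/2, the right-hand side is ∫_0^3 (-3*x^2 - 3*x + 27/2) v dx.
Compatibility check (pure Neumann): taking v ≡ 1 ∈ V gives 0 = ∫_0^3 f dx + (0) − (0), i.e. ∫_0^3 f dx must equal u'(0) − u'(3) = 0. Indeed ∫_0^3 (-3*x^2 - 3*x + 27/2) dx = 0, so the data are compatible. The solution is then unique only up to an additive constant (fix it e.g. by requiring ∫_0^3 u dx = 0).


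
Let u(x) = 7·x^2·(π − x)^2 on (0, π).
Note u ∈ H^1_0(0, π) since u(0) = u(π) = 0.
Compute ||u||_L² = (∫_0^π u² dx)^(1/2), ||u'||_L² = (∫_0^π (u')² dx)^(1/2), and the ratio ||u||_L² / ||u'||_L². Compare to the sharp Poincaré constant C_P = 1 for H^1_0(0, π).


||u||_L² / ||u'||_L² = sqrt(3)*π/6 < C_P = 1.

u(x) = 7·x^2·(π − x)^2, so u'(x) = 14*x*(x - π)*(2*x - π).
u(x) = 7·x^2·(π − x)^2 vanishes at x = 0 and x = π, so u ∈ H^1_0(0, π). Differentiate via the product rule and integrate the resulting polynomials term by term.
  ∫_0^π u² dx = ∫_0^π (49*x^8 - 196*π*x^7 + 294*π^2*x^6 - 196*π^3*x^5 + 49*π^4*x^4) dx. Term by term:
    ∫_0^π 49*x^8 dx = 49*π^9/9;  ∫_0^π -196*π*x^7 dx = -49*π^9/2;  ∫_0^π 294*π^2*x^6 dx = 42*π^9;
    ∫_0^π -196*π^3*x^5 dx = -98*π^9/3;  ∫_0^π 49*π^4*x^4 dx = 49*π^9/5.
  Sum: 49*π^9/9 − 49*π^9/2 + 42*π^9 − 98*π^9/3 + 49*π^9/5 = 7*π^9/90.
  ∫_0^π (u')² dx = ∫_0^π (784*x^6 - 2352*π*x^5 + 2548*π^2*x^4 - 1176*π^3*x^3 + 196*π^4*x^2) dx. Term by term:
    ∫_0^π 784*x^6 dx = 112*π^7;  ∫_0^π -2352*π*x^5 dx = -392*π^7;  ∫_0^π 2548*π^2*x^4 dx = 2548*π^7/5;
    ∫_0^π -1176*π^3*x^3 dx = -294*π^7;  ∫_0^π 196*π^4*x^2 dx = 196*π^7/3.
  Sum: 112*π^7 − 392*π^7 + 2548*π^7/5 − 294*π^7 + 196*π^7/3 = 14*π^7/15.
∫_0^π u² dx = 7*π^9/90, so ||u||_L² = sqrt(70)*π^(9/2)/30.
∫_0^π (u')² dx = 14*π^7/15, so ||u'||_L² = sqrt(210)*π^(7/2)/15.
Ratio ||u||_L² / ||u'||_L² = sqrt(3)*π/6.
Sharp Poincaré constant on H^1_0(0, π) is C_P = L/π = 1, achieved by sin(x).
A polynomial bump cannot attain the sharp Poincaré constant (only the first sine eigenfunction does), so the ratio is strictly less than C_P, consistent with ||u||_L² ≤ C_P ||u'||_L².


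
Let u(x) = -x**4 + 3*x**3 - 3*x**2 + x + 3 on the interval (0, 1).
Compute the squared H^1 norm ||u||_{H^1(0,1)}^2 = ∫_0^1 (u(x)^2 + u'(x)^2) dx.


||u||_{H^1}^2 = 11831/1260

The H^1 norm (squared) on an interval (0, L) is
  ||u||_{H^1}^2 = ∫_0^L u(x)^2 dx + ∫_0^L u'(x)^2 dx.
Compute u'(x) = -4*x**3 + 9*x**2 - 6*x + 1.
Then u(x)^2 = x**8 - 6*x**7 + 15*x**6 - 20*x**5 + 9*x**4 + 12*x**3 - 17*x**2 + 6*x + 9 and u'(x)^2 = 16*x**6 - 72*x**5 + 129*x**4 - 116*x**3 + 54*x**2 - 12*x + 1.
Integrate each monomial from 0 to 1 using ∫_0^1 c·x^n dx = c·1^(n+1)/(n+1):
  ∫_0^1 u(x)^2 dx = ∫_0^1 (x^8 - 6*x^7 + 15*x^6 - 20*x^5 + 9*x^4 + 12*x^3 - 17*x^2 + 6*x + 9) dx. Term by term:
    ∫_0^1 x^8 dx = 1/9;  ∫_0^1 -6*x^7 dx = -3/4;  ∫_0^1 15*x^6 dx = 15/7;
    ∫_0^1 -20*x^5 dx = -10/3;  ∫_0^1 9*x^4 dx = 9/5;  ∫_0^1 12*x^3 dx = 3;
    ∫_0^1 -17*x^2 dx = -17/3;  ∫_0^1 6*x dx = 3;  ∫_0^1 9 dx = 9.
  Sum: 1/9 − 3/4 + 15/7 − 10/3 + 9/5 + 3 − 17/3 + 3 + 9 = 11723/1260.
  ∫_0^1 u'(x)^2 dx = ∫_0^1 (16*x^6 - 72*x^5 + 129*x^4 - 116*x^3 + 54*x^2 - 12*x + 1) dx. Term by term:
    ∫_0^1 16*x^6 dx = 16/7;  ∫_0^1 -72*x^5 dx = -12;  ∫_0^1 129*x^4 dx = 129/5;
    ∫_0^1 -116*x^3 dx = -29;  ∫_0^1 54*x^2 dx = 18;  ∫_0^1 -12*x dx = -6;
    ∫_0^1 1 dx = 1.
  Sum: 16/7 − 12 + 129/5 − 29 + 18 − 6 + 1 = 3/35.
Adding: ||u||_{H^1}^2 = 11723/1260 + 3/35 = 11831/1260.


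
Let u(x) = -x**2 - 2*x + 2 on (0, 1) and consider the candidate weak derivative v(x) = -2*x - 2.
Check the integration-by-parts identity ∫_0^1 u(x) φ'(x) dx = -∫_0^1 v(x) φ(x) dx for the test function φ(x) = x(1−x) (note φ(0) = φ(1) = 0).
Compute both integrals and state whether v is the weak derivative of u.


LHS = 1/2, RHS = 1/2. Yes, v = u' weakly.

u(x) = -x**2 - 2*x + 2, classical derivative u'(x) = -2*x - 2.
φ(x) = x(1−x), so φ'(x) = 1 - 2*x.
Note φ(0) = φ(1) = 0, so the boundary term u·φ vanishes.
LHS = ∫_0^1 u(x) φ'(x) dx = ∫_0^1 (2*x^3 + 3*x^2 - 6*x + 2) dx. Term by term:
  ∫_0^1 2*x^3 dx = 1/2;  ∫_0^1 3*x^2 dx = 1;  ∫_0^1 -6*x dx = -3;
  ∫_0^1 2 dx = 2.
Sum: 1/2 + 1 − 3 + 2 = 1/2.
So LHS = 1/2.
∫_0^1 v(x) φ(x) dx = ∫_0^1 (2*x^3 - 2*x) dx. Term by term:
  ∫_0^1 2*x^3 dx = 1/2;  ∫_0^1 -2*x dx = -1.
Sum: 1/2 − 1 = -1/2.
So RHS = -∫_0^1 v(x) φ(x) dx = 1/2.
LHS = RHS, so the identity holds for this test φ.
Moreover u is smooth here and v(x) = u'(x) = -2*x - 2 pointwise, so the identity holds for every test function. Hence v is the weak derivative of u.


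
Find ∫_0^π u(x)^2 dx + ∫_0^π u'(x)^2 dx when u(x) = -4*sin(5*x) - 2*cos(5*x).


||u||_{H^1(0,π)}^2 = 260*π

u'(x) = 10*sin(5*x) - 20*cos(5*x).
Expand u² and (u')² and integrate term by term on (0, π), using: for integers n ≥ 1, ∫_0^π sin²(nx) dx = ∫_0^π cos²(nx) dx = π/2; for n ≠ n', ∫_0^π sin(nx)sin(n'x) dx = ∫_0^π cos(nx)cos(n'x) dx = 0; and by product-to-sum, ∫_0^π sin(nx)cos(n'x) dx = ½∫_0^π [sin((n+n')x) + sin((n−n')x)] dx, which is 0 when n+n' is even and 2n/(n²−n'²) when n+n' is odd (it need not vanish on (0, π)).
  u² squared terms: (-4)²·∫sin(5x)² dx = 16·π/2 = 8*π;  (-2)²·∫cos(5x)² dx = 4·π/2 = 2*π.
  u² cross terms: 2·(-4)·(-2)·∫sin(5x)·cos(5x) dx = 16·(0) = 0.
  So ∫_0^π u² dx = 8*π + 2*π + 0 = 10*π.
  (u')² squared terms: (-20)²·∫cos(5x)² dx = 400·π/2 = 200*π;  (10)²·∫sin(5x)² dx = 100·π/2 = 50*π.
  (u')² cross terms: 2·(-20)·(10)·∫cos(5x)·sin(5x) dx = -400·(0) = 0.
  So ∫_0^π (u')² dx = 200*π + 50*π + 0 = 250*π.
||u||_{H^1}^2 = (10*π) + (250*π) = 260*π.


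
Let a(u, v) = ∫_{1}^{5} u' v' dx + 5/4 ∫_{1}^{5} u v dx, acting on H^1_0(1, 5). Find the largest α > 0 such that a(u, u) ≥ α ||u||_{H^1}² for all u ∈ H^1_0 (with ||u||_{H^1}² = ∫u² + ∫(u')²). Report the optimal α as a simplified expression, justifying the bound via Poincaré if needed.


α = 1

Coercivity of a(·,·) on H^1_0(1, 5) means a(u, u) ≥ α ||u||_{H^1}² for every u ∈ H^1_0.
The interval has length L = 4, and Poincaré/coercivity depend only on L. Here a(u, u) = ∫(u')² + (5/4)·∫u².
Here c = 5/4 ≥ 1, so a(u,u) = ∫(u')² + c∫u² ≥ ∫(u')² + ∫u² = ||u||_{H^1}², i.e. α = 1 works. No larger α is possible: a(u,u) ≥ α||u||_{H^1}² means (1−α)∫(u')² ≥ (α−c)∫u², and for the modes u_n = sin(nπ(x−x₀)/L) (x₀ the left endpoint) one has ∫u_n²/∫(u_n')² = (L/(nπ))² → 0, so a(u_n,u_n)/||u_n||_{H^1}² → 1. Hence the optimal constant is α = 1.
Therefore α = 1.


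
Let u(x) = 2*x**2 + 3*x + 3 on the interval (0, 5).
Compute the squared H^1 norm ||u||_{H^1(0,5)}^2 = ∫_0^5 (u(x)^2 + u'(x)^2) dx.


||u||_{H^1}^2 = 19595/3

The H^1 norm (squared) on an interval (0, L) is
  ||u||_{H^1}^2 = ∫_0^L u(x)^2 dx + ∫_0^L u'(x)^2 dx.
Compute u'(x) = 4*x + 3.
Then u(x)^2 = 4*x**4 + 12*x**3 + 21*x**2 + 18*x + 9 and u'(x)^2 = 16*x**2 + 24*x + 9.
Integrate each monomial from 0 to 5 using ∫_0^5 c·x^n dx = c·5^(n+1)/(n+1):
  ∫_0^5 u(x)^2 dx = ∫_0^5 (4*x^4 + 12*x^3 + 21*x^2 + 18*x + 9) dx. Term by term:
    ∫_0^5 4*x^4 dx = 2500;  ∫_0^5 12*x^3 dx = 1875;  ∫_0^5 21*x^2 dx = 875;
    ∫_0^5 18*x dx = 225;  ∫_0^5 9 dx = 45.
  Sum: 2500 + 1875 + 875 + 225 + 45 = 5520.
  ∫_0^5 u'(x)^2 dx = ∫_0^5 (16*x^2 + 24*x + 9) dx. Term by term:
    ∫_0^5 16*x^2 dx = 2000/3;  ∫_0^5 24*x dx = 300;  ∫_0^5 9 dx = 45.
  Sum: 2000/3 + 300 + 45 = 3035/3.
Adding: ||u||_{H^1}^2 = 5520 + 3035/3 = 19595/3.


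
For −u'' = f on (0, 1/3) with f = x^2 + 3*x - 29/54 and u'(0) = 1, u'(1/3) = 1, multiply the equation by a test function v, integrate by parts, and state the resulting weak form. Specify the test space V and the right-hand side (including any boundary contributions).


V = H^1(0, 1/3) (v unrestricted at boundary; u is determined up to an additive constant); weak form: ∫_0^1/3 u'v' dx = ∫_0^1/3 (x^2 + 3*x - 29/54) v dx + v(1/3) − v(0) for all v ∈ V.

Multiply both sides by a test function v and integrate from 0 to 1/3:
  ∫_0^1/3 −u''(x) v(x) dx = ∫_0^1/3 f(x) v(x) dx.
Integrate the LHS by parts once:
  ∫_0^1/3 −u'' v dx = −[u'(x) v(x)]_0^1/3 + ∫_0^1/3 u'(x) v'(x) dx.
Thus ∫_0^1/3 u'(x) v'(x) dx = ∫_0^1/3 f(x) v(x) dx + [u'(x) v(x)]_0^1/3.
Choose V so that boundary terms are either known or forced to vanish.
u has inhomogeneous Neumann u'(0) = 1, u'(1/3) = 1. [u' v]_0^1/3 = (1)·v(1/3) − (1)·v(0) = v(1/3) − v(0). Take V = H^1(0, 1/3); boundary term becomes part of RHS.
Weak formulation: find u (satisfying any essential BC) such that ∫_0^1/3 u'(x) v'(x) dx = ∫_0^1/3 f v dx + v(1/3) − v(0) for all v ∈ V (Neumann data are natural BCs: they enter the RHS as boundary terms).
Substituting f(x) = x^2 + 3*x - 29/54, the right-hand side is ∫_0^1/3 (x^2 + 3*x - 29/54) v dx + v(1/3) − v(0).
Compatibility check (pure Neumann): taking v ≡ 1 ∈ V gives 0 = ∫_0^1/3 f dx + (1) − (1), i.e. ∫_0^1/3 f dx must equal u'(0) − u'(1/3) = 0. Indeed ∫_0^1/3 (x^2 + 3*x - 29/54) dx = 0, so the data are compatible. The solution is then unique only up to an additive constant (fix it e.g. by requiring ∫_0^1/3 u dx = 0).


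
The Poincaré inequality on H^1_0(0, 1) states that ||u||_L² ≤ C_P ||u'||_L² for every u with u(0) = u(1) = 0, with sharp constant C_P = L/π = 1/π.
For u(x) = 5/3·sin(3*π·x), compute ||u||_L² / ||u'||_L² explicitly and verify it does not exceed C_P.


||u||_L² / ||u'||_L² = 1/(3*π) < C_P = 1/π.

u(x) = 5/3·sin(3*π·x), so u'(x) = 5*π*cos(3*π*x).
Writing u(x) = A·sin(kπx/L) with A = 5/3 and k = 3, use ∫_0^L sin²(kπx/L) dx = L/2 and ∫_0^L cos²(kπx/L) dx = L/2.
u² = 25/9·sin²(3*π·x) and (u')² = 25*π^2·cos²(3*π·x), and each of sin², cos² integrates to L/2 = 1/2 over (0, 1).
∫_0^1 u² dx = 25/18, so ||u||_L² = 5*sqrt(2)/6.
∫_0^1 (u')² dx = 25*π^2/2, so ||u'||_L² = 5*sqrt(2)*π/2.
Ratio ||u||_L² / ||u'||_L² = 1/(3*π).
Sharp Poincaré constant on H^1_0(0, 1) is C_P = L/π = 1/π, achieved by sin(π·x).
This is the k = 3 harmonic; the ratio L/(kπ) is strictly less than C_P = L/π, consistent with the sharp inequality ||u||_L² ≤ C_P ||u'||_L².


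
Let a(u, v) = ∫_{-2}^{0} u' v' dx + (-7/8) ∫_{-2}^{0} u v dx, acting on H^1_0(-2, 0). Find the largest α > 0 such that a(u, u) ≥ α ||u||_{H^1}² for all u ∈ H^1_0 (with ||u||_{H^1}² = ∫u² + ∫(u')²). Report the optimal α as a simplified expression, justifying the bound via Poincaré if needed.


α = (-7/2 + π^2)/(4 + π^2)

Coercivity of a(·,·) on H^1_0(-2, 0) means a(u, u) ≥ α ||u||_{H^1}² for every u ∈ H^1_0.
The interval has length L = 2, and Poincaré/coercivity depend only on L. Here a(u, u) = ∫(u')² + (-7/8)·∫u².
Here c = -7/8 < 0 with |c| < (π/L)² = π^2/4, so coercivity still holds. The condition a(u,u) ≥ α||u||_{H^1}² reads (1−α)∫(u')² ≥ (α−c)∫u². Any admissible α is ≤ 1 (rapidly oscillating u have ∫u²/∫(u')² → 0), and α = 1 would force 0 ≥ (1−c)∫u², impossible since c < 1; so 1−α > 0. By the sharp Poincaré inequality on H^1_0 of an interval of length L, ∫(u')² ≥ (π/L)²∫u² with equality for the first sine mode sin(π(x−x₀)/L) (x₀ the left endpoint), so the inequality holds for all u iff (1−α)(π/L)² ≥ α − c, i.e. α ≤ ((π/L)² + c)/((π/L)² + 1) = (1 + c(L/π)²)/(1 + (L/π)²). (Direct route, valid since c ≤ 0: Poincaré gives c∫u² ≥ c(L/π)²∫(u')², so a(u,u) ≥ (1 + c(L/π)²)∫(u')², while ||u||_{H^1}² ≤ (1 + (L/π)²)∫(u')²; dividing yields the same α.) With (π/L)² = π^2/4 and c = -7/8, the largest admissible constant is α = ((π/L)² + c)/((π/L)² + 1).
Simplifying, α = (-7/2 + π^2)/(4 + π^2).


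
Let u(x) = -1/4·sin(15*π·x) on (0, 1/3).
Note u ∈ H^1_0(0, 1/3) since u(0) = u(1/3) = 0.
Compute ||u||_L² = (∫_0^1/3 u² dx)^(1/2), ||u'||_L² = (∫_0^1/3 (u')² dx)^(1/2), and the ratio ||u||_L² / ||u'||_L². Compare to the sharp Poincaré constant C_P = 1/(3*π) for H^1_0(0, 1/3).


||u||_L² / ||u'||_L² = 1/(15*π) < C_P = 1/(3*π).

u(x) = -1/4·sin(15*π·x), so u'(x) = -15*π*cos(15*π*x)/4.
Writing u(x) = A·sin(kπx/L) with A = -1/4 and k = 5, use ∫_0^L sin²(kπx/L) dx = L/2 and ∫_0^L cos²(kπx/L) dx = L/2.
u² = 1/16·sin²(15*π·x) and (u')² = 225*π^2/16·cos²(15*π·x), and each of sin², cos² integrates to L/2 = 1/6 over (0, 1/3).
∫_0^1/3 u² dx = 1/96, so ||u||_L² = sqrt(6)/24.
∫_0^1/3 (u')² dx = 75*π^2/32, so ||u'||_L² = 5*sqrt(6)*π/8.
Ratio ||u||_L² / ||u'||_L² = 1/(15*π).
Sharp Poincaré constant on H^1_0(0, 1/3) is C_P = L/π = 1/(3*π), achieved by sin(3*π·x).
This is the k = 5 harmonic; the ratio L/(kπ) is strictly less than C_P = L/π, consistent with the sharp inequality ||u||_L² ≤ C_P ||u'||_L².


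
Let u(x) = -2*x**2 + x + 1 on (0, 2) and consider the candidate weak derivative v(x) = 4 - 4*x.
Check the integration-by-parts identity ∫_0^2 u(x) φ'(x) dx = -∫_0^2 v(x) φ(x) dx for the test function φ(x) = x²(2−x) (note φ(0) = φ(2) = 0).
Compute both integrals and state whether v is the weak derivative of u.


LHS = 76/15, RHS = 16/15. No, v is not the weak derivative of u.

u(x) = -2*x**2 + x + 1, classical derivative u'(x) = 1 - 4*x.
φ(x) = x²(2−x), so φ'(x) = x*(4 - 3*x).
Note φ(0) = φ(2) = 0, so the boundary term u·φ vanishes.
LHS = ∫_0^2 u(x) φ'(x) dx = ∫_0^2 (6*x^4 - 11*x^3 + x^2 + 4*x) dx. Term by term:
  ∫_0^2 6*x^4 dx = 192/5;  ∫_0^2 -11*x^3 dx = -44;  ∫_0^2 x^2 dx = 8/3;
  ∫_0^2 4*x dx = 8.
Sum: 192/5 − 44 + 8/3 + 8 = 76/15.
So LHS = 76/15.
∫_0^2 v(x) φ(x) dx = ∫_0^2 (4*x^4 - 12*x^3 + 8*x^2) dx. Term by term:
  ∫_0^2 4*x^4 dx = 128/5;  ∫_0^2 -12*x^3 dx = -48;  ∫_0^2 8*x^2 dx = 64/3.
Sum: 128/5 − 48 + 64/3 = -16/15.
So RHS = -∫_0^2 v(x) φ(x) dx = 16/15.
LHS − RHS = 4 ≠ 0, so the identity fails.
(For a valid weak derivative the identity must hold for EVERY test function, in particular this one. The failure shows v is NOT the weak derivative of u.)
Correct weak derivative would be u'(x) = 1 - 4*x.


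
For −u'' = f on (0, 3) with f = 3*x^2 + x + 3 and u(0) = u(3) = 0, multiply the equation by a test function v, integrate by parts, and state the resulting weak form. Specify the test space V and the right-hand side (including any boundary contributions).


V = H^1_0(0, 3) (so v(0) = v(3) = 0); weak form: ∫_0^3 u'v' dx = ∫_0^3 (3*x^2 + x + 3) v dx for all v ∈ V.

Multiply both sides by a test function v and integrate from 0 to 3:
  ∫_0^3 −u''(x) v(x) dx = ∫_0^3 f(x) v(x) dx.
Integrate the LHS by parts once:
  ∫_0^3 −u'' v dx = −[u'(x) v(x)]_0^3 + ∫_0^3 u'(x) v'(x) dx.
Thus ∫_0^3 u'(x) v'(x) dx = ∫_0^3 f(x) v(x) dx + [u'(x) v(x)]_0^3.
Choose V so that boundary terms are either known or forced to vanish.
u is Dirichlet: u(0) = u(3) = 0. Let V = H^1_0(0, 3); then v(0) = v(3) = 0, and [u' v]_0^3 = 0.
Weak formulation: find u (satisfying any essential BC) such that ∫_0^3 u'(x) v'(x) dx = ∫_0^3 f v dx for all v ∈ V.
Substituting f(x) = 3*x^2 + x + 3, the right-hand side is ∫_0^3 (3*x^2 + x + 3) v dx.


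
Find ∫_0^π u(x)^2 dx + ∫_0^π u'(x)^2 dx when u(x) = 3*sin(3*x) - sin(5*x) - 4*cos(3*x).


||u||_{H^1(0,π)}^2 = 138*π

u'(x) = 12*sin(3*x) + 9*cos(3*x) - 5*cos(5*x).
Expand u² and (u')² and integrate term by term on (0, π), using: for integers n ≥ 1, ∫_0^π sin²(nx) dx = ∫_0^π cos²(nx) dx = π/2; for n ≠ n', ∫_0^π sin(nx)sin(n'x) dx = ∫_0^π cos(nx)cos(n'x) dx = 0; and by product-to-sum, ∫_0^π sin(nx)cos(n'x) dx = ½∫_0^π [sin((n+n')x) + sin((n−n')x)] dx, which is 0 when n+n' is even and 2n/(n²−n'²) when n+n' is odd (it need not vanish on (0, π)).
  u² squared terms: (-1)²·∫sin(5x)² dx = 1·π/2 = π/2;  (-4)²·∫cos(3x)² dx = 16·π/2 = 8*π;  (3)²·∫sin(3x)² dx = 9·π/2 = 9*π/2.
  u² cross terms: 2·(-1)·(-4)·∫sin(5x)·cos(3x) dx = 8·(0) = 0;  2·(-1)·(3)·∫sin(5x)·sin(3x) dx = -6·(0) = 0;  2·(-4)·(3)·∫cos(3x)·sin(3x) dx = -24·(0) = 0.
  So ∫_0^π u² dx = π/2 + 8*π + 9*π/2 + 0 + 0 + 0 = 13*π.
  (u')² squared terms: (-5)²·∫cos(5x)² dx = 25·π/2 = 25*π/2;  (9)²·∫cos(3x)² dx = 81·π/2 = 81*π/2;  (12)²·∫sin(3x)² dx = 144·π/2 = 72*π.
  (u')² cross terms: 2·(-5)·(9)·∫cos(5x)·cos(3x) dx = -90·(0) = 0;  2·(-5)·(12)·∫cos(5x)·sin(3x) dx = -120·(0) = 0;  2·(9)·(12)·∫cos(3x)·sin(3x) dx = 216·(0) = 0.
  So ∫_0^π (u')² dx = 25*π/2 + 81*π/2 + 72*π + 0 + 0 + 0 = 125*π.
||u||_{H^1}^2 = (13*π) + (125*π) = 138*π.


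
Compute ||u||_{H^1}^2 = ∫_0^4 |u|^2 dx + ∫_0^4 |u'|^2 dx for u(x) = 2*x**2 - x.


||u||_{H^1}^2 = 12988/15

The H^1 norm (squared) on an interval (0, L) is
  ||u||_{H^1}^2 = ∫_0^L u(x)^2 dx + ∫_0^L u'(x)^2 dx.
Compute u'(x) = 4*x - 1.
Then u(x)^2 = 4*x**4 - 4*x**3 + x**2 and u'(x)^2 = 16*x**2 - 8*x + 1.
Integrate each monomial from 0 to 4 using ∫_0^4 c·x^n dx = c·4^(n+1)/(n+1):
  ∫_0^4 u(x)^2 dx = ∫_0^4 (4*x^4 - 4*x^3 + x^2) dx. Term by term:
    ∫_0^4 4*x^4 dx = 4096/5;  ∫_0^4 -4*x^3 dx = -256;  ∫_0^4 x^2 dx = 64/3.
  Sum: 4096/5 − 256 + 64/3 = 8768/15.
  ∫_0^4 u'(x)^2 dx = ∫_0^4 (16*x^2 - 8*x + 1) dx. Term by term:
    ∫_0^4 16*x^2 dx = 1024/3;  ∫_0^4 -8*x dx = -64;  ∫_0^4 1 dx = 4.
  Sum: 1024/3 − 64 + 4 = 844/3.
Adding: ||u||_{H^1}^2 = 8768/15 + 844/3 = 12988/15.


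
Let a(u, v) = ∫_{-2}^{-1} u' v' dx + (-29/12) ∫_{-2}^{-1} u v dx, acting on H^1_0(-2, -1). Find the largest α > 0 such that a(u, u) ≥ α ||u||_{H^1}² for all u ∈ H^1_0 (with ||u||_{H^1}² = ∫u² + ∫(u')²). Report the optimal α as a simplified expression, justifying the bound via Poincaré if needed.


α = (-29/12 + π^2)/(1 + π^2)

Coercivity of a(·,·) on H^1_0(-2, -1) means a(u, u) ≥ α ||u||_{H^1}² for every u ∈ H^1_0.
The interval has length L = 1, and Poincaré/coercivity depend only on L. Here a(u, u) = ∫(u')² + (-29/12)·∫u².
Here c = -29/12 < 0 with |c| < (π/L)² = π^2, so coercivity still holds. The condition a(u,u) ≥ α||u||_{H^1}² reads (1−α)∫(u')² ≥ (α−c)∫u². Any admissible α is ≤ 1 (rapidly oscillating u have ∫u²/∫(u')² → 0), and α = 1 would force 0 ≥ (1−c)∫u², impossible since c < 1; so 1−α > 0. By the sharp Poincaré inequality on H^1_0 of an interval of length L, ∫(u')² ≥ (π/L)²∫u² with equality for the first sine mode sin(π(x−x₀)/L) (x₀ the left endpoint), so the inequality holds for all u iff (1−α)(π/L)² ≥ α − c, i.e. α ≤ ((π/L)² + c)/((π/L)² + 1) = (1 + c(L/π)²)/(1 + (L/π)²). (Direct route, valid since c ≤ 0: Poincaré gives c∫u² ≥ c(L/π)²∫(u')², so a(u,u) ≥ (1 + c(L/π)²)∫(u')², while ||u||_{H^1}² ≤ (1 + (L/π)²)∫(u')²; dividing yields the same α.) With (π/L)² = π^2 and c = -29/12, the largest admissible constant is α = ((π/L)² + c)/((π/L)² + 1).
Simplifying, α = (-29/12 + π^2)/(1 + π^2).


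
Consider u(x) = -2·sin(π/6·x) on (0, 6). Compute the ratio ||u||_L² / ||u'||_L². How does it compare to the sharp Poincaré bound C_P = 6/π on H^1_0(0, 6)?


||u||_L² / ||u'||_L² = 6/π = C_P.

u(x) = -2·sin(π/6·x), so u'(x) = -π*cos(π*x/6)/3.
Writing u(x) = A·sin(kπx/L) with A = -2 and k = 1, use ∫_0^L sin²(kπx/L) dx = L/2 and ∫_0^L cos²(kπx/L) dx = L/2.
u² = 4·sin²(π/6·x) and (u')² = π^2/9·cos²(π/6·x), and each of sin², cos² integrates to L/2 = 3 over (0, 6).
∫_0^6 u² dx = 12, so ||u||_L² = 2*sqrt(3).
∫_0^6 (u')² dx = π^2/3, so ||u'||_L² = sqrt(3)*π/3.
Ratio ||u||_L² / ||u'||_L² = 6/π.
Sharp Poincaré constant on H^1_0(0, 6) is C_P = L/π = 6/π, achieved by sin(π/6·x).
This is the k = 1 eigenfunction (up to amplitude), so the ratio equals the sharp Poincaré constant exactly.


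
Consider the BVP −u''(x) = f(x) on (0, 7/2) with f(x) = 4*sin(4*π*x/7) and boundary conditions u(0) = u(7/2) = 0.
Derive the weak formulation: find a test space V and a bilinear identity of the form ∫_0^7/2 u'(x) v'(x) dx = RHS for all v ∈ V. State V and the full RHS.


V = H^1_0(0, 7/2) (so v(0) = v(7/2) = 0); weak form: ∫_0^7/2 u'v' dx = ∫_0^7/2 (4*sin(4*π*x/7)) v dx for all v ∈ V.

Multiply both sides by a test function v and integrate from 0 to 7/2:
  ∫_0^7/2 −u''(x) v(x) dx = ∫_0^7/2 f(x) v(x) dx.
Integrate the LHS by parts once:
  ∫_0^7/2 −u'' v dx = −[u'(x) v(x)]_0^7/2 + ∫_0^7/2 u'(x) v'(x) dx.
Thus ∫_0^7/2 u'(x) v'(x) dx = ∫_0^7/2 f(x) v(x) dx + [u'(x) v(x)]_0^7/2.
Choose V so that boundary terms are either known or forced to vanish.
u is Dirichlet: u(0) = u(7/2) = 0. Let V = H^1_0(0, 7/2); then v(0) = v(7/2) = 0, and [u' v]_0^7/2 = 0.
Weak formulation: find u (satisfying any essential BC) such that ∫_0^7/2 u'(x) v'(x) dx = ∫_0^7/2 f v dx for all v ∈ V.
Substituting f(x) = 4*sin(4*π*x/7), the right-hand side is ∫_0^7/2 (4*sin(4*π*x/7)) v dx.


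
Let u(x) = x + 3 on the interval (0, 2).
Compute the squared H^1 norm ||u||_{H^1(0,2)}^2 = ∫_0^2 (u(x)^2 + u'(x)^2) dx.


||u||_{H^1}^2 = 104/3

The H^1 norm (squared) on an interval (0, L) is
  ||u||_{H^1}^2 = ∫_0^L u(x)^2 dx + ∫_0^L u'(x)^2 dx.
Compute u'(x) = 1.
Then u(x)^2 = x**2 + 6*x + 9 and u'(x)^2 = 1.
Integrate each monomial from 0 to 2 using ∫_0^2 c·x^n dx = c·2^(n+1)/(n+1):
  ∫_0^2 u(x)^2 dx = ∫_0^2 (x^2 + 6*x + 9) dx. Term by term:
    ∫_0^2 x^2 dx = 8/3;  ∫_0^2 6*x dx = 12;  ∫_0^2 9 dx = 18.
  Sum: 8/3 + 12 + 18 = 98/3.
  ∫_0^2 u'(x)^2 dx = ∫_0^2 (1) dx. Term by term:
    ∫_0^2 1 dx = 2.
Adding: ||u||_{H^1}^2 = 98/3 + 2 = 104/3.


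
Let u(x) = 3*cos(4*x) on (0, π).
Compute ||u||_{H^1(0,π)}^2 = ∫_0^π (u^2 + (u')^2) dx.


||u||_{H^1(0,π)}^2 = 153*π/2

u'(x) = -12*sin(4*x).
Expand u² and (u')² and integrate term by term on (0, π), using: for integers n ≥ 1, ∫_0^π sin²(nx) dx = ∫_0^π cos²(nx) dx = π/2; for n ≠ n', ∫_0^π sin(nx)sin(n'x) dx = ∫_0^π cos(nx)cos(n'x) dx = 0; and by product-to-sum, ∫_0^π sin(nx)cos(n'x) dx = ½∫_0^π [sin((n+n')x) + sin((n−n')x)] dx, which is 0 when n+n' is even and 2n/(n²−n'²) when n+n' is odd (it need not vanish on (0, π)).
  u² squared terms: (3)²·∫cos(4x)² dx = 9·π/2 = 9*π/2.
  So ∫_0^π u² dx = 9*π/2.
  (u')² squared terms: (-12)²·∫sin(4x)² dx = 144·π/2 = 72*π.
  So ∫_0^π (u')² dx = 72*π.
||u||_{H^1}^2 = (9*π/2) + (72*π) = 153*π/2.


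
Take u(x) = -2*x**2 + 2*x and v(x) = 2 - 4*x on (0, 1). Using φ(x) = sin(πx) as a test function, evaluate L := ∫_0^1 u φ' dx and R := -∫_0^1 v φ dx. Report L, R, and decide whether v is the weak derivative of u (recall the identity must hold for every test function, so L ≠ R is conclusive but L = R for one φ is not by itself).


LHS = 0, RHS = 0. Yes, v = u' weakly.

u(x) = -2*x**2 + 2*x, classical derivative u'(x) = 2 - 4*x.
φ(x) = sin(πx), so φ'(x) = π*cos(π*x).
Note φ(0) = φ(1) = 0, so the boundary term u·φ vanishes.
LHS = ∫_0^1 u(x) φ'(x) dx = ∫_0^1 (-2*π*x^2*cos(π*x) + 2*π*x*cos(π*x)) dx. Term by term:
  ∫_0^1 -2*π*x^2*cos(π*x) dx = 4/π;  ∫_0^1 2*π*x*cos(π*x) dx = -4/π.
Sum: 4/π − 4/π = 0.
So LHS = 0.
∫_0^1 v(x) φ(x) dx = ∫_0^1 (-4*x*sin(π*x) + 2*sin(π*x)) dx. Term by term:
  ∫_0^1 2*sin(π*x) dx = 4/π;  ∫_0^1 -4*x*sin(π*x) dx = -4/π.
Sum: 4/π − 4/π = 0.
So RHS = -∫_0^1 v(x) φ(x) dx = 0.
LHS = RHS, so the identity holds for this test φ.
Moreover u is smooth here and v(x) = u'(x) = 2 - 4*x pointwise, so the identity holds for every test function. Hence v is the weak derivative of u.


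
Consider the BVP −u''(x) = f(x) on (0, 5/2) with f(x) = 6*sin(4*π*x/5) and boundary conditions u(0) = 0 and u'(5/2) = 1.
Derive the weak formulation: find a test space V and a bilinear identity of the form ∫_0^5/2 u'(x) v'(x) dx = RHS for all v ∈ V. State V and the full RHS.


V = {v ∈ H^1(0, 5/2) : v(0) = 0} (test functions vanish at x = 0 where u is specified); weak form: ∫_0^5/2 u'v' dx = ∫_0^5/2 (6*sin(4*π*x/5)) v dx + v(5/2) for all v ∈ V.

Multiply both sides by a test function v and integrate from 0 to 5/2:
  ∫_0^5/2 −u''(x) v(x) dx = ∫_0^5/2 f(x) v(x) dx.
Integrate the LHS by parts once:
  ∫_0^5/2 −u'' v dx = −[u'(x) v(x)]_0^5/2 + ∫_0^5/2 u'(x) v'(x) dx.
Thus ∫_0^5/2 u'(x) v'(x) dx = ∫_0^5/2 f(x) v(x) dx + [u'(x) v(x)]_0^5/2.
Choose V so that boundary terms are either known or forced to vanish.
Mixed BC: u(0) = 0 (Dirichlet) and u'(5/2) = 1 (Neumann). Define V = {v ∈ H^1(0, 5/2) : v(0) = 0}. Then [u' v]_0^5/2 = u'(5/2)·v(5/2) − u'(0)·0 = v(5/2).
Weak formulation: find u (satisfying any essential BC) such that ∫_0^5/2 u'(x) v'(x) dx = ∫_0^5/2 f v dx + v(5/2) for all v ∈ V (Dirichlet at 0 absorbed into V; Neumann datum at x = 5/2 contributes the boundary term).
Substituting f(x) = 6*sin(4*π*x/5), the right-hand side is ∫_0^5/2 (6*sin(4*π*x/5)) v dx + v(5/2).


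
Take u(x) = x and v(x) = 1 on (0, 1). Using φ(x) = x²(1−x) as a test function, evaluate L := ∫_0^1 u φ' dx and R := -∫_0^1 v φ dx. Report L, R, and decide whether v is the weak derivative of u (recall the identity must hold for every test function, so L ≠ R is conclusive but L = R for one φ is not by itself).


LHS = -1/12, RHS = -1/12. Yes, v = u' weakly.

u(x) = x, classical derivative u'(x) = 1.
φ(x) = x²(1−x), so φ'(x) = x*(2 - 3*x).
Note φ(0) = φ(1) = 0, so the boundary term u·φ vanishes.
LHS = ∫_0^1 u(x) φ'(x) dx = ∫_0^1 (-3*x^3 + 2*x^2) dx. Term by term:
  ∫_0^1 -3*x^3 dx = -3/4;  ∫_0^1 2*x^2 dx = 2/3.
Sum: -3/4 + 2/3 = -1/12.
So LHS = -1/12.
∫_0^1 v(x) φ(x) dx = ∫_0^1 (-x^3 + x^2) dx. Term by term:
  ∫_0^1 -x^3 dx = -1/4;  ∫_0^1 x^2 dx = 1/3.
Sum: -1/4 + 1/3 = 1/12.
So RHS = -∫_0^1 v(x) φ(x) dx = -1/12.
LHS = RHS, so the identity holds for this test φ.
Moreover u is smooth here and v(x) = u'(x) = 1 pointwise, so the identity holds for every test function. Hence v is the weak derivative of u.


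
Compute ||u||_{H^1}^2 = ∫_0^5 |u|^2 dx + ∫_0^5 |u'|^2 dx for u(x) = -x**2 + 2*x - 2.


||u||_{H^1}^2 = 340

The H^1 norm (squared) on an interval (0, L) is
  ||u||_{H^1}^2 = ∫_0^L u(x)^2 dx + ∫_0^L u'(x)^2 dx.
Compute u'(x) = 2 - 2*x.
Then u(x)^2 = x**4 - 4*x**3 + 8*x**2 - 8*x + 4 and u'(x)^2 = 4*x**2 - 8*x + 4.
Integrate each monomial from 0 to 5 using ∫_0^5 c·x^n dx = c·5^(n+1)/(n+1):
  ∫_0^5 u(x)^2 dx = ∫_0^5 (x^4 - 4*x^3 + 8*x^2 - 8*x + 4) dx. Term by term:
    ∫_0^5 x^4 dx = 625;  ∫_0^5 -4*x^3 dx = -625;  ∫_0^5 8*x^2 dx = 1000/3;
    ∫_0^5 -8*x dx = -100;  ∫_0^5 4 dx = 20.
  Sum: 625 − 625 + 1000/3 − 100 + 20 = 760/3.
  ∫_0^5 u'(x)^2 dx = ∫_0^5 (4*x^2 - 8*x + 4) dx. Term by term:
    ∫_0^5 4*x^2 dx = 500/3;  ∫_0^5 -8*x dx = -100;  ∫_0^5 4 dx = 20.
  Sum: 500/3 − 100 + 20 = 260/3.
Adding: ||u||_{H^1}^2 = 760/3 + 260/3 = 340.


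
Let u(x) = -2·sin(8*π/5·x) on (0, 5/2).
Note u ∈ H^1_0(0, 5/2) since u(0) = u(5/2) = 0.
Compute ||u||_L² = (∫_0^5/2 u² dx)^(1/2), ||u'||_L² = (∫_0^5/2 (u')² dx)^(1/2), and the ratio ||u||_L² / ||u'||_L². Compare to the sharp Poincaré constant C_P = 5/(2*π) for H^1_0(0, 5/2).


||u||_L² / ||u'||_L² = 5/(8*π) < C_P = 5/(2*π).

u(x) = -2·sin(8*π/5·x), so u'(x) = -16*π*cos(8*π*x/5)/5.
Writing u(x) = A·sin(kπx/L) with A = -2 and k = 4, use ∫_0^L sin²(kπx/L) dx = L/2 and ∫_0^L cos²(kπx/L) dx = L/2.
u² = 4·sin²(8*π/5·x) and (u')² = 256*π^2/25·cos²(8*π/5·x), and each of sin², cos² integrates to L/2 = 5/4 over (0, 5/2).
∫_0^5/2 u² dx = 5, so ||u||_L² = sqrt(5).
∫_0^5/2 (u')² dx = 64*π^2/5, so ||u'||_L² = 8*sqrt(5)*π/5.
Ratio ||u||_L² / ||u'||_L² = 5/(8*π).
Sharp Poincaré constant on H^1_0(0, 5/2) is C_P = L/π = 5/(2*π), achieved by sin(2*π/5·x).
This is the k = 4 harmonic; the ratio L/(kπ) is strictly less than C_P = L/π, consistent with the sharp inequality ||u||_L² ≤ C_P ||u'||_L².


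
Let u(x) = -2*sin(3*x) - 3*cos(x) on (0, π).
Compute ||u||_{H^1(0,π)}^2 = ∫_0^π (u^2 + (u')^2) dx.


||u||_{H^1(0,π)}^2 = 29*π

u'(x) = 3*sin(x) - 6*cos(3*x).
Expand u² and (u')² and integrate term by term on (0, π), using: for integers n ≥ 1, ∫_0^π sin²(nx) dx = ∫_0^π cos²(nx) dx = π/2; for n ≠ n', ∫_0^π sin(nx)sin(n'x) dx = ∫_0^π cos(nx)cos(n'x) dx = 0; and by product-to-sum, ∫_0^π sin(nx)cos(n'x) dx = ½∫_0^π [sin((n+n')x) + sin((n−n')x)] dx, which is 0 when n+n' is even and 2n/(n²−n'²) when n+n' is odd (it need not vanish on (0, π)).
  u² squared terms: (-3)²·∫cos(x)² dx = 9·π/2 = 9*π/2;  (-2)²·∫sin(3x)² dx = 4·π/2 = 2*π.
  u² cross terms: 2·(-3)·(-2)·∫cos(x)·sin(3x) dx = 12·(0) = 0.
  So ∫_0^π u² dx = 9*π/2 + 2*π + 0 = 13*π/2.
  (u')² squared terms: (-6)²·∫cos(3x)² dx = 36·π/2 = 18*π;  (3)²·∫sin(x)² dx = 9·π/2 = 9*π/2.
  (u')² cross terms: 2·(-6)·(3)·∫cos(3x)·sin(x) dx = -36·(0) = 0.
  So ∫_0^π (u')² dx = 18*π + 9*π/2 + 0 = 45*π/2.
||u||_{H^1}^2 = (13*π/2) + (45*π/2) = 29*π.


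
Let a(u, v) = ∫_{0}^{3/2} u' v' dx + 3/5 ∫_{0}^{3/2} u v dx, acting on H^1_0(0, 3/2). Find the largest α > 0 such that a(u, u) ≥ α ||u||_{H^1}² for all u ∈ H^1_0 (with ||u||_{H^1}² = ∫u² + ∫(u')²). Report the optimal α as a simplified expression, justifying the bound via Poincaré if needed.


α = (27 + 20*π^2)/(5*(9 + 4*π^2))

Coercivity of a(·,·) on H^1_0(0, 3/2) means a(u, u) ≥ α ||u||_{H^1}² for every u ∈ H^1_0.
The interval has length L = 3/2, and Poincaré/coercivity depend only on L. Here a(u, u) = ∫(u')² + (3/5)·∫u².
Here 0 < c = 3/5 < 1. The condition a(u,u) ≥ α||u||_{H^1}² reads (1−α)∫(u')² ≥ (α−c)∫u². Any admissible α is ≤ 1 (rapidly oscillating u have ∫u²/∫(u')² → 0), and α = 1 would force 0 ≥ (1−c)∫u², impossible since c < 1; so 1−α > 0. By the sharp Poincaré inequality on H^1_0 of an interval of length L, ∫(u')² ≥ (π/L)²∫u² with equality for the first sine mode sin(π(x−x₀)/L) (x₀ the left endpoint), so the inequality holds for all u iff (1−α)(π/L)² ≥ α − c, i.e. α ≤ ((π/L)² + c)/((π/L)² + 1) = (1 + c(L/π)²)/(1 + (L/π)²). With (π/L)² = 4*π^2/9 and c = 3/5, the largest admissible constant is α = ((π/L)² + c)/((π/L)² + 1).
Simplifying, α = (27 + 20*π^2)/(5*(9 + 4*π^2)).


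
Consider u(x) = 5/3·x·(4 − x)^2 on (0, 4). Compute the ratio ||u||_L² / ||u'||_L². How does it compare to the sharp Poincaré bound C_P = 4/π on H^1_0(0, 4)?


||u||_L² / ||u'||_L² = 2*sqrt(14)/7 < C_P = 4/π.

u(x) = 5/3·x·(4 − x)^2, so u'(x) = 5*x^2 - 80*x/3 + 80/3.
u(x) = 5/3·x·(4 − x)^2 vanishes at x = 0 and x = 4, so u ∈ H^1_0(0, 4). Differentiate via the product rule and integrate the resulting polynomials term by term.
  ∫_0^4 u² dx = ∫_0^4 (25*x^6/9 - 400*x^5/9 + 800*x^4/3 - 6400*x^3/9 + 6400*x^2/9) dx. Term by term:
    ∫_0^4 25*x^6/9 dx = 409600/63;  ∫_0^4 -400*x^5/9 dx = -819200/27;  ∫_0^4 800*x^4/3 dx = 163840/3;
    ∫_0^4 -6400*x^3/9 dx = -409600/9;  ∫_0^4 6400*x^2/9 dx = 409600/27.
  Sum: 409600/63 − 819200/27 + 163840/3 − 409600/9 + 409600/27 = 81920/189.
  ∫_0^4 (u')² dx = ∫_0^4 (25*x^4 - 800*x^3/3 + 8800*x^2/9 - 12800*x/9 + 6400/9) dx. Term by term:
    ∫_0^4 25*x^4 dx = 5120;  ∫_0^4 -800*x^3/3 dx = -51200/3;  ∫_0^4 8800*x^2/9 dx = 563200/27;
    ∫_0^4 -12800*x/9 dx = -102400/9;  ∫_0^4 6400/9 dx = 25600/9.
  Sum: 5120 − 51200/3 + 563200/27 − 102400/9 + 25600/9 = 10240/27.
∫_0^4 u² dx = 81920/189, so ||u||_L² = 128*sqrt(105)/63.
∫_0^4 (u')² dx = 10240/27, so ||u'||_L² = 32*sqrt(30)/9.
Ratio ||u||_L² / ||u'||_L² = 2*sqrt(14)/7.
Sharp Poincaré constant on H^1_0(0, 4) is C_P = L/π = 4/π, achieved by sin(π/4·x).
A polynomial bump cannot attain the sharp Poincaré constant (only the first sine eigenfunction does), so the ratio is strictly less than C_P, consistent with ||u||_L² ≤ C_P ||u'||_L².


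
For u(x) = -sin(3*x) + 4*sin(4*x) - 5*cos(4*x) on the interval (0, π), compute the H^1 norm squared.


||u||_{H^1(0,π)}^2 = -1020/7 + 707*π/2

u'(x) = 20*sin(4*x) - 3*cos(3*x) + 16*cos(4*x).
Expand u² and (u')² and integrate term by term on (0, π), using: for integers n ≥ 1, ∫_0^π sin²(nx) dx = ∫_0^π cos²(nx) dx = π/2; for n ≠ n', ∫_0^π sin(nx)sin(n'x) dx = ∫_0^π cos(nx)cos(n'x) dx = 0; and by product-to-sum, ∫_0^π sin(nx)cos(n'x) dx = ½∫_0^π [sin((n+n')x) + sin((n−n')x)] dx, which is 0 when n+n' is even and 2n/(n²−n'²) when n+n' is odd (it need not vanish on (0, π)).
  u² squared terms: (-1)²·∫sin(3x)² dx = 1·π/2 = π/2;  (-5)²·∫cos(4x)² dx = 25·π/2 = 25*π/2;  (4)²·∫sin(4x)² dx = 16·π/2 = 8*π.
  u² cross terms: 2·(-1)·(-5)·∫sin(3x)·cos(4x) dx = 10·(-6/7) = -60/7;  2·(-1)·(4)·∫sin(3x)·sin(4x) dx = -8·(0) = 0;  2·(-5)·(4)·∫cos(4x)·sin(4x) dx = -40·(0) = 0.
  So ∫_0^π u² dx = π/2 + 25*π/2 + 8*π − 60/7 + 0 + 0 = -60/7 + 21*π.
  (u')² squared terms: (-3)²·∫cos(3x)² dx = 9·π/2 = 9*π/2;  (16)²·∫cos(4x)² dx = 256·π/2 = 128*π;  (20)²·∫sin(4x)² dx = 400·π/2 = 200*π.
  (u')² cross terms: 2·(-3)·(16)·∫cos(3x)·cos(4x) dx = -96·(0) = 0;  2·(-3)·(20)·∫cos(3x)·sin(4x) dx = -120·(8/7) = -960/7;  2·(16)·(20)·∫cos(4x)·sin(4x) dx = 640·(0) = 0.
  So ∫_0^π (u')² dx = 9*π/2 + 128*π + 200*π + 0 − 960/7 + 0 = -960/7 + 665*π/2.
||u||_{H^1}^2 = (-60/7 + 21*π) + (-960/7 + 665*π/2) = -1020/7 + 707*π/2.


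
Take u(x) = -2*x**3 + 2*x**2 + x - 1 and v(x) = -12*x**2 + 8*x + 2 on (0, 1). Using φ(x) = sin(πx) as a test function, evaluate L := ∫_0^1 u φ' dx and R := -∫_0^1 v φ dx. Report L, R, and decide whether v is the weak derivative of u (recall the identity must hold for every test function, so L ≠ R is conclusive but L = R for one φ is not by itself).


LHS = -24/π^3, RHS = -48/π^3. No, v is not the weak derivative of u.

u(x) = -2*x**3 + 2*x**2 + x - 1, classical derivative u'(x) = -6*x**2 + 4*x + 1.
φ(x) = sin(πx), so φ'(x) = π*cos(π*x).
Note φ(0) = φ(1) = 0, so the boundary term u·φ vanishes.
LHS = ∫_0^1 u(x) φ'(x) dx = ∫_0^1 (-2*π*x^3*cos(π*x) + 2*π*x^2*cos(π*x) + π*x*cos(π*x) - π*cos(π*x)) dx. Term by term:
  ∫_0^1 -π*cos(π*x) dx = 0;  ∫_0^1 π*x*cos(π*x) dx = -2/π;  ∫_0^1 -2*π*x^3*cos(π*x) dx = -24/π^3 + 6/π;
  ∫_0^1 2*π*x^2*cos(π*x) dx = -4/π.
Sum: 0 − 2/π + -24/π^3 + 6/π − 4/π = -24/π^3.
So LHS = -24/π^3.
∫_0^1 v(x) φ(x) dx = ∫_0^1 (-12*x^2*sin(π*x) + 8*x*sin(π*x) + 2*sin(π*x)) dx. Term by term:
  ∫_0^1 2*sin(π*x) dx = 4/π;  ∫_0^1 -12*x^2*sin(π*x) dx = -12/π + 48/π^3;  ∫_0^1 8*x*sin(π*x) dx = 8/π.
Sum: 4/π + -12/π + 48/π^3 + 8/π = 48/π^3.
So RHS = -∫_0^1 v(x) φ(x) dx = -48/π^3.
LHS − RHS = 24/π^3 ≠ 0, so the identity fails.
(For a valid weak derivative the identity must hold for EVERY test function, in particular this one. The failure shows v is NOT the weak derivative of u.)
Correct weak derivative would be u'(x) = -6*x**2 + 4*x + 1.


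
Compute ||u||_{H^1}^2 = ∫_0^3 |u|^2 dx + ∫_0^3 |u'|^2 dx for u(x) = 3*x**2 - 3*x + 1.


||u||_{H^1}^2 = 3729/10

The H^1 norm (squared) on an interval (0, L) is
  ||u||_{H^1}^2 = ∫_0^L u(x)^2 dx + ∫_0^L u'(x)^2 dx.
Compute u'(x) = 6*x - 3.
Then u(x)^2 = 9*x**4 - 18*x**3 + 15*x**2 - 6*x + 1 and u'(x)^2 = 36*x**2 - 36*x + 9.
Integrate each monomial from 0 to 3 using ∫_0^3 c·x^n dx = c·3^(n+1)/(n+1):
  ∫_0^3 u(x)^2 dx = ∫_0^3 (9*x^4 - 18*x^3 + 15*x^2 - 6*x + 1) dx. Term by term:
    ∫_0^3 9*x^4 dx = 2187/5;  ∫_0^3 -18*x^3 dx = -729/2;  ∫_0^3 15*x^2 dx = 135;
    ∫_0^3 -6*x dx = -27;  ∫_0^3 1 dx = 3.
  Sum: 2187/5 − 729/2 + 135 − 27 + 3 = 1839/10.
  ∫_0^3 u'(x)^2 dx = ∫_0^3 (36*x^2 - 36*x + 9) dx. Term by term:
    ∫_0^3 36*x^2 dx = 324;  ∫_0^3 -36*x dx = -162;  ∫_0^3 9 dx = 27.
  Sum: 324 − 162 + 27 = 189.
Adding: ||u||_{H^1}^2 = 1839/10 + 189 = 3729/10.
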